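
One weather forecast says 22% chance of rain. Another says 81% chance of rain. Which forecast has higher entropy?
22% forecast

Treat each forecast as a Bernoulli distribution. Binary entropy is maximized at p=0.5 and falls off symmetrically toward 0 or 1. The 22% forecast is closer to 50%, so it is more uncertain. H(22%) ≈ 0.760 bits, H(81%) ≈ 0.701 bits.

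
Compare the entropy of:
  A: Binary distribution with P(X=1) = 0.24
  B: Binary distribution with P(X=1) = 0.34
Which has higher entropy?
B

For binary distributions, entropy is maximized at p=0.5 and decreases as p moves toward 0 or 1.

H(A) = H(0.24) = 0.7950 bits
H(B) = H(0.34) = 0.9248 bits

Distribution B (p=0.34) is closer to uniform (p=0.5), so it has higher entropy.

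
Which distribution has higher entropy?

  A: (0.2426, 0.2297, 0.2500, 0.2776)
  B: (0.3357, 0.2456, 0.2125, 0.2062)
A

Both distributions are close to uniform, making this a harder comparison.

H(A) = 1.9965 bits
H(B) = 1.9707 bits

The distribution closer to uniform has higher entropy.
Answer: A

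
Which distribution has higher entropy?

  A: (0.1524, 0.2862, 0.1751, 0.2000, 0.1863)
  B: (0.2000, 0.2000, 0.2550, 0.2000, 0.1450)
B

Both distributions are close to uniform, making this a harder comparison.

H(A) = 2.2864 bits
H(B) = 2.2998 bits

The distribution closer to uniform has higher entropy.
Answer: B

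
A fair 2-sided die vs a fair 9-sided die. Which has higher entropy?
9-sided die

Both are uniform distributions; for uniform over n outcomes, H = log₂(n). H(2-sided) = log₂(2) = 1.000 bits and H(9-sided) = log₂(9) = 3.170 bits. More outcomes in a uniform distribution means higher entropy.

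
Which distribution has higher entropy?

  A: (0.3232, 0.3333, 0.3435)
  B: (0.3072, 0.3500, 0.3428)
A

Both distributions are close to uniform, making this a harder comparison.

H(A) = 1.5845 bits
H(B) = 1.5827 bits

The distribution closer to uniform has higher entropy.
Answer: A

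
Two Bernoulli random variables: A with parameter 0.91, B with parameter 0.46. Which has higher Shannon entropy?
B

For binary distributions, entropy is maximized at p=0.5 and decreases as p moves toward 0 or 1.

H(A) = H(0.91) = 0.4365 bits
H(B) = H(0.46) = 0.9954 bits

Distribution B (p=0.46) is closer to uniform (p=0.5), so it has higher entropy.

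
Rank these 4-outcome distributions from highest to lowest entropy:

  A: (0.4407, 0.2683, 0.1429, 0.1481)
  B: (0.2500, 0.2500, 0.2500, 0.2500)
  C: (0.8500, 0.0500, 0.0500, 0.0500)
B > A > C

Key insight: Entropy is maximized by uniform distributions and minimized by concentrated distributions.

- Uniform distributions have maximum entropy log₂(4) = 2.0000 bits
- The more "peaked" or concentrated a distribution, the lower its entropy

Entropies:
  H(A) = 1.8394 bits
  H(B) = 2.0000 bits
  H(C) = 0.8476 bits

Ranking: B > A > C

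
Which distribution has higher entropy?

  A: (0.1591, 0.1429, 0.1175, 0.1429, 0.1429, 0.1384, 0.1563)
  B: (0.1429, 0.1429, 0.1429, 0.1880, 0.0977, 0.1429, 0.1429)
A

Both distributions are close to uniform, making this a harder comparison.

H(A) = 2.8016 bits
H(B) = 2.7864 bits

The distribution closer to uniform has higher entropy.
Answer: A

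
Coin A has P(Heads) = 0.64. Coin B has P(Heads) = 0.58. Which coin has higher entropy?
B

For binary distributions, entropy is maximized at p=0.5 and decreases as p moves toward 0 or 1.

H(A) = H(0.64) = 0.9427 bits
H(B) = H(0.58) = 0.9815 bits

Distribution B (p=0.58) is closer to uniform (p=0.5), so it has higher entropy.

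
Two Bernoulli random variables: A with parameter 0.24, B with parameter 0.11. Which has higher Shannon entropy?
A

For binary distributions, entropy is maximized at p=0.5 and decreases as p moves toward 0 or 1.

H(A) = H(0.24) = 0.7950 bits
H(B) = H(0.11) = 0.4999 bits

Distribution A (p=0.24) is closer to uniform (p=0.5), so it has higher entropy.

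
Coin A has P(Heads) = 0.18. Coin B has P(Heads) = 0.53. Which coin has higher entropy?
B

For binary distributions, entropy is maximized at p=0.5 and decreases as p moves toward 0 or 1.

H(A) = H(0.18) = 0.6801 bits
H(B) = H(0.53) = 0.9974 bits

Distribution B (p=0.53) is closer to uniform (p=0.5), so it has higher entropy.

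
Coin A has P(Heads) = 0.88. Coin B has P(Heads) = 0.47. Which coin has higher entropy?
B

For binary distributions, entropy is maximized at p=0.5 and decreases as p moves toward 0 or 1.

H(A) = H(0.88) = 0.5294 bits
H(B) = H(0.47) = 0.9974 bits

Distribution B (p=0.47) is closer to uniform (p=0.5), so it has higher entropy.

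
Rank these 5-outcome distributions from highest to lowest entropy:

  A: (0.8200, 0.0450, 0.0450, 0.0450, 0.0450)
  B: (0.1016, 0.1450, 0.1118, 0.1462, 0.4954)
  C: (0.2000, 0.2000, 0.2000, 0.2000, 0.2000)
C > B > A

Key insight: Entropy is maximized by uniform distributions and minimized by concentrated distributions.

- Uniform distributions have maximum entropy log₂(5) = 2.3219 bits
- The more "peaked" or concentrated a distribution, the lower its entropy

Entropies:
  H(A) = 1.0401 bits
  H(B) = 2.0001 bits
  H(C) = 2.3219 bits

Ranking: C > B > A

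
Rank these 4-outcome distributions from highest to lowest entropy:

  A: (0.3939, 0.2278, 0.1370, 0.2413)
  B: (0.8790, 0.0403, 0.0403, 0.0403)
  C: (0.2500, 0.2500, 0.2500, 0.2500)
C > A > B

Key insight: Entropy is maximized by uniform distributions and minimized by concentrated distributions.

- Uniform distributions have maximum entropy log₂(4) = 2.0000 bits
- The more "peaked" or concentrated a distribution, the lower its entropy

Entropies:
  H(A) = 1.9034 bits
  H(B) = 0.7240 bits
  H(C) = 2.0000 bits

Ranking: C > A > B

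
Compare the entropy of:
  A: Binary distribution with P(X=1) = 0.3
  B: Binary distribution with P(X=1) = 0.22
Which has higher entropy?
A

For binary distributions, entropy is maximized at p=0.5 and decreases as p moves toward 0 or 1.

H(A) = H(0.3) = 0.8813 bits
H(B) = H(0.22) = 0.7602 bits

Distribution A (p=0.3) is closer to uniform (p=0.5), so it has higher entropy.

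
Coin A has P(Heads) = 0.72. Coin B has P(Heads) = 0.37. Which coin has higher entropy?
B

For binary distributions, entropy is maximized at p=0.5 and decreases as p moves toward 0 or 1.

H(A) = H(0.72) = 0.8555 bits
H(B) = H(0.37) = 0.9507 bits

Distribution B (p=0.37) is closer to uniform (p=0.5), so it has higher entropy.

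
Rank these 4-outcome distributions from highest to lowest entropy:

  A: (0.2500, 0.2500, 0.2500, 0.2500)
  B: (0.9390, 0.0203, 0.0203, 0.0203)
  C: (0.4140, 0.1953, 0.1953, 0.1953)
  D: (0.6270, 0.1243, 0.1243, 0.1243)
A > C > D > B

Key insight: Entropy is maximized by uniform distributions and minimized by concentrated distributions.

Entropies:
  H(A) = 2.0000 bits
  H(B) = 0.4281 bits
  H(C) = 1.9073 bits
  H(D) = 1.5441 bits

Ranking: A > C > D > B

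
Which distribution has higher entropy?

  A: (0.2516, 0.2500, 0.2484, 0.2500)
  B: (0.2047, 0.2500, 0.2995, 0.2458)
A

Both distributions are close to uniform, making this a harder comparison.

H(A) = 2.0000 bits
H(B) = 1.9870 bits

The distribution closer to uniform has higher entropy.
Answer: A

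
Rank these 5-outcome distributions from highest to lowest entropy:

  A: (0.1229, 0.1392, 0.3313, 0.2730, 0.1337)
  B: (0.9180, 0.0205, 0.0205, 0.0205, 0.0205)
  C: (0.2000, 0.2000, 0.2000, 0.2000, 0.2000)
C > A > B

Key insight: Entropy is maximized by uniform distributions and minimized by concentrated distributions.

- Uniform distributions have maximum entropy log₂(5) = 2.3219 bits
- The more "peaked" or concentrated a distribution, the lower its entropy

Entropies:
  H(A) = 2.1951 bits
  H(B) = 0.5732 bits
  H(C) = 2.3219 bits

Ranking: C > A > B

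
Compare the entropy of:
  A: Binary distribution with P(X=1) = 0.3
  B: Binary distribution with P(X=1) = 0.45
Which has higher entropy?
B

For binary distributions, entropy is maximized at p=0.5 and decreases as p moves toward 0 or 1.

H(A) = H(0.3) = 0.8813 bits
H(B) = H(0.45) = 0.9928 bits

Distribution B (p=0.45) is closer to uniform (p=0.5), so it has higher entropy.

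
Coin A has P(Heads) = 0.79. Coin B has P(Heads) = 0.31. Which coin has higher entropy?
B

For binary distributions, entropy is maximized at p=0.5 and decreases as p moves toward 0 or 1.

H(A) = H(0.79) = 0.7415 bits
H(B) = H(0.31) = 0.8932 bits

Distribution B (p=0.31) is closer to uniform (p=0.5), so it has higher entropy.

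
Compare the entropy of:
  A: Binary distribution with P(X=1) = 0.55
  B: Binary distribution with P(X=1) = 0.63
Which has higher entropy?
A

For binary distributions, entropy is maximized at p=0.5 and decreases as p moves toward 0 or 1.

H(A) = H(0.55) = 0.9928 bits
H(B) = H(0.63) = 0.9507 bits

Distribution A (p=0.55) is closer to uniform (p=0.5), so it has higher entropy.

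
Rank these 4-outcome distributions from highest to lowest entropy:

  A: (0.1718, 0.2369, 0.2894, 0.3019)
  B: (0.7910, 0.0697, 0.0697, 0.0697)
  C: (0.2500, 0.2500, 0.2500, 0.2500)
C > A > B

Key insight: Entropy is maximized by uniform distributions and minimized by concentrated distributions.

- Uniform distributions have maximum entropy log₂(4) = 2.0000 bits
- The more "peaked" or concentrated a distribution, the lower its entropy

Entropies:
  H(A) = 1.9681 bits
  H(B) = 1.0708 bits
  H(C) = 2.0000 bits

Ranking: C > A > B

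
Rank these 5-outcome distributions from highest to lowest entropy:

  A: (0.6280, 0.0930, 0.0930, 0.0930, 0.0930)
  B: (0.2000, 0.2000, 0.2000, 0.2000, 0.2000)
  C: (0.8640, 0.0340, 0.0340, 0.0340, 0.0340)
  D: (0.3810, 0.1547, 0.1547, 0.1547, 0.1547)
B > D > A > C

Key insight: Entropy is maximized by uniform distributions and minimized by concentrated distributions.

Entropies:
  H(A) = 1.6962 bits
  H(B) = 2.3219 bits
  H(C) = 0.8457 bits
  H(D) = 2.1967 bits

Ranking: B > D > A > C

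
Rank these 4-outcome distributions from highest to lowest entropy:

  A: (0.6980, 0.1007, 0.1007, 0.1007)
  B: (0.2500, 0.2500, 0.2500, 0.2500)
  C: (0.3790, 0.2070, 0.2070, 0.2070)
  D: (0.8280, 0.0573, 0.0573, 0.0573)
B > C > A > D

Key insight: Entropy is maximized by uniform distributions and minimized by concentrated distributions.

Entropies:
  H(A) = 1.3624 bits
  H(B) = 2.0000 bits
  H(C) = 1.9416 bits
  H(D) = 0.9349 bits

Ranking: B > C > A > D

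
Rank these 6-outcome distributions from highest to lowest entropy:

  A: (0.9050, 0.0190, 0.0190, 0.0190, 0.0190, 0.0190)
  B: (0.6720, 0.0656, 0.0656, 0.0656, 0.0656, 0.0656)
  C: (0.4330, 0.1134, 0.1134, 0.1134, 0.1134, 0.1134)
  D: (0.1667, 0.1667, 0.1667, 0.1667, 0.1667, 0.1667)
D > C > B > A

Key insight: Entropy is maximized by uniform distributions and minimized by concentrated distributions.

Entropies:
  H(A) = 0.6735 bits
  H(B) = 1.6745 bits
  H(C) = 2.3035 bits
  H(D) = 2.5850 bits

Ranking: D > C > B > A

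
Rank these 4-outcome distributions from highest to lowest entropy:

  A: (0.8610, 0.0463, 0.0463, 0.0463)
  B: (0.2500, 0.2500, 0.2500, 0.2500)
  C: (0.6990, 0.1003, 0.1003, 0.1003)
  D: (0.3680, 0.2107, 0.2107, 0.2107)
B > D > C > A

Key insight: Entropy is maximized by uniform distributions and minimized by concentrated distributions.

Entropies:
  H(A) = 0.8019 bits
  H(B) = 2.0000 bits
  H(C) = 1.3596 bits
  H(D) = 1.9508 bits

Ranking: B > D > C > A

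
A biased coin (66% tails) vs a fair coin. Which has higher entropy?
Fair coin

The fair coin is uniform (p=0.5), maximizing binary entropy at 1 bit. The biased coin has H(0.66) ≈ 0.925 bits — its outcome is more predictable, so its entropy is lower.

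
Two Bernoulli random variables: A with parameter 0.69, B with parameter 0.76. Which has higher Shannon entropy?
A

For binary distributions, entropy is maximized at p=0.5 and decreases as p moves toward 0 or 1.

H(A) = H(0.69) = 0.8932 bits
H(B) = H(0.76) = 0.7950 bits

Distribution A (p=0.69) is closer to uniform (p=0.5), so it has higher entropy.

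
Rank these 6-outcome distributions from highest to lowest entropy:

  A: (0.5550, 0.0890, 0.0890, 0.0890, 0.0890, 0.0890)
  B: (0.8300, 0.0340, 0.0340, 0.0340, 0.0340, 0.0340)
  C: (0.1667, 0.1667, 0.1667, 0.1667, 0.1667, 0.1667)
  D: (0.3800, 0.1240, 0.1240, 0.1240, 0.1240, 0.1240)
C > D > A > B

Key insight: Entropy is maximized by uniform distributions and minimized by concentrated distributions.

Entropies:
  H(A) = 2.0245 bits
  H(B) = 1.0524 bits
  H(C) = 2.5850 bits
  H(D) = 2.3976 bits

Ranking: C > D > A > B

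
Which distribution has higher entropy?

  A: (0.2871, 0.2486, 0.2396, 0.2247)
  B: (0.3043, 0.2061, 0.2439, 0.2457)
A

Both distributions are close to uniform, making this a harder comparison.

H(A) = 1.9940 bits
H(B) = 1.9860 bits

The distribution closer to uniform has higher entropy.
Answer: A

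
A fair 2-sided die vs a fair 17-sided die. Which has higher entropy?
17-sided die

Both are uniform distributions; for uniform over n outcomes, H = log₂(n). H(2-sided) = log₂(2) = 1.000 bits and H(17-sided) = log₂(17) = 4.087 bits. More outcomes in a uniform distribution means higher entropy.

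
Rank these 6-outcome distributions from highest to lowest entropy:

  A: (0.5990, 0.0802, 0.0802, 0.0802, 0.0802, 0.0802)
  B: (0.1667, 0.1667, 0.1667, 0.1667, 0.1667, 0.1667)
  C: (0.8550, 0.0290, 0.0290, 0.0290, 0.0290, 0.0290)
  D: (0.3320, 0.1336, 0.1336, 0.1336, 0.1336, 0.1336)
B > D > A > C

Key insight: Entropy is maximized by uniform distributions and minimized by concentrated distributions.

Entropies:
  H(A) = 1.9026 bits
  H(B) = 2.5850 bits
  H(C) = 0.9339 bits
  H(D) = 2.4680 bits

Ranking: B > D > A > C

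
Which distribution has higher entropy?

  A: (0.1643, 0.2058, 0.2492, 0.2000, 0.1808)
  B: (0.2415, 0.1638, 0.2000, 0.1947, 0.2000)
B

Both distributions are close to uniform, making this a harder comparison.

H(A) = 2.3075 bits
H(B) = 2.3109 bits

The distribution closer to uniform has higher entropy.
Answer: B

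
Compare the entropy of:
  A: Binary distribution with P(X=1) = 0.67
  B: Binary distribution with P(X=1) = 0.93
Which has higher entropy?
A

For binary distributions, entropy is maximized at p=0.5 and decreases as p moves toward 0 or 1.

H(A) = H(0.67) = 0.9149 bits
H(B) = H(0.93) = 0.3659 bits

Distribution A (p=0.67) is closer to uniform (p=0.5), so it has higher entropy.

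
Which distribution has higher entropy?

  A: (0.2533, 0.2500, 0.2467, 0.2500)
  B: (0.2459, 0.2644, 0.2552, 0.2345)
A

Both distributions are close to uniform, making this a harder comparison.

H(A) = 1.9999 bits
H(B) = 1.9986 bits

The distribution closer to uniform has higher entropy.
Answer: A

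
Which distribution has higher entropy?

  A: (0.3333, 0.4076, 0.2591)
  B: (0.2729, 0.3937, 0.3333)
B

Both distributions are close to uniform, making this a harder comparison.

H(A) = 1.5609 bits
H(B) = 1.5691 bits

The distribution closer to uniform has higher entropy.
Answer: B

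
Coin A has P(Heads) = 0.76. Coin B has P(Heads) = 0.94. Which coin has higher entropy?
A

For binary distributions, entropy is maximized at p=0.5 and decreases as p moves toward 0 or 1.

H(A) = H(0.76) = 0.7950 bits
H(B) = H(0.94) = 0.3274 bits

Distribution A (p=0.76) is closer to uniform (p=0.5), so it has higher entropy.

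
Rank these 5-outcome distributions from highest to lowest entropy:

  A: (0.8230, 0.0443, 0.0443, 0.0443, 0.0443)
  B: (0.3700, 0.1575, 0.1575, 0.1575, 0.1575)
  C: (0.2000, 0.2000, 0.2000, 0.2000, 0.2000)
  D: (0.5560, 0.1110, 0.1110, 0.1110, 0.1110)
C > B > D > A

Key insight: Entropy is maximized by uniform distributions and minimized by concentrated distributions.

Entropies:
  H(A) = 1.0275 bits
  H(B) = 2.2107 bits
  H(C) = 2.3219 bits
  H(D) = 1.8789 bits

Ranking: C > B > D > A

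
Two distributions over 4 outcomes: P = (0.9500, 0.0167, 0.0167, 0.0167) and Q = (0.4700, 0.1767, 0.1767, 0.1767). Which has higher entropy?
Q

P is highly concentrated on one outcome (95%), making it nearly deterministic. Q spreads its mass more evenly (max 47%). The more spread-out distribution has higher entropy: H(P) ≈ 0.366 bits, H(Q) ≈ 1.837 bits.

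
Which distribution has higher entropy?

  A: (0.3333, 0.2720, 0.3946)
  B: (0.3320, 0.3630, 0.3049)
B

Both distributions are close to uniform, making this a harder comparison.

H(A) = 1.5686 bits
H(B) = 1.5813 bits

The distribution closer to uniform has higher entropy.
Answer: B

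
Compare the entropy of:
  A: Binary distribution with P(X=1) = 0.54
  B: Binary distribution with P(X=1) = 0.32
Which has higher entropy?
A

For binary distributions, entropy is maximized at p=0.5 and decreases as p moves toward 0 or 1.

H(A) = H(0.54) = 0.9954 bits
H(B) = H(0.32) = 0.9044 bits

Distribution A (p=0.54) is closer to uniform (p=0.5), so it has higher entropy.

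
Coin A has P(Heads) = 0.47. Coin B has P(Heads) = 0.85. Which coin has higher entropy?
A

For binary distributions, entropy is maximized at p=0.5 and decreases as p moves toward 0 or 1.

H(A) = H(0.47) = 0.9974 bits
H(B) = H(0.85) = 0.6098 bits

Distribution A (p=0.47) is closer to uniform (p=0.5), so it has higher entropy.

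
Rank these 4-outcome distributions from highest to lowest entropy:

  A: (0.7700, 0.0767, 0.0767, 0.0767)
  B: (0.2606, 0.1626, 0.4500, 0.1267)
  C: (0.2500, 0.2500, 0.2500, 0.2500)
C > B > A

Key insight: Entropy is maximized by uniform distributions and minimized by concentrated distributions.

- Uniform distributions have maximum entropy log₂(4) = 2.0000 bits
- The more "peaked" or concentrated a distribution, the lower its entropy

Entropies:
  H(A) = 1.1426 bits
  H(B) = 1.8278 bits
  H(C) = 2.0000 bits

Ranking: C > B > A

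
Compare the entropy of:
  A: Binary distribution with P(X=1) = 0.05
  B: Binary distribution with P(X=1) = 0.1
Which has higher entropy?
B

For binary distributions, entropy is maximized at p=0.5 and decreases as p moves toward 0 or 1.

H(A) = H(0.05) = 0.2864 bits
H(B) = H(0.1) = 0.4690 bits

Distribution B (p=0.1) is closer to uniform (p=0.5), so it has higher entropy.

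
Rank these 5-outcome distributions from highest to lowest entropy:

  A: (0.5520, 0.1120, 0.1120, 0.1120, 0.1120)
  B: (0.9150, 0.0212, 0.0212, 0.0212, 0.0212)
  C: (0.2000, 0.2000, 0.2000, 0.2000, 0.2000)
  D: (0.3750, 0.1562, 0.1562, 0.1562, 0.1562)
C > D > A > B

Key insight: Entropy is maximized by uniform distributions and minimized by concentrated distributions.

Entropies:
  H(A) = 1.8882 bits
  H(B) = 0.5896 bits
  H(C) = 2.3219 bits
  H(D) = 2.2044 bits

Ranking: C > D > A > B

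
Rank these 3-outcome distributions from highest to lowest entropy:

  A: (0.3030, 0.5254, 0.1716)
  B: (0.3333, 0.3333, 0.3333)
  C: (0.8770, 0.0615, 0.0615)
B > A > C

Key insight: Entropy is maximized by uniform distributions and minimized by concentrated distributions.

- Uniform distributions have maximum entropy log₂(3) = 1.5850 bits
- The more "peaked" or concentrated a distribution, the lower its entropy

Entropies:
  H(A) = 1.4461 bits
  H(B) = 1.5850 bits
  H(C) = 0.6609 bits

Ranking: B > A > C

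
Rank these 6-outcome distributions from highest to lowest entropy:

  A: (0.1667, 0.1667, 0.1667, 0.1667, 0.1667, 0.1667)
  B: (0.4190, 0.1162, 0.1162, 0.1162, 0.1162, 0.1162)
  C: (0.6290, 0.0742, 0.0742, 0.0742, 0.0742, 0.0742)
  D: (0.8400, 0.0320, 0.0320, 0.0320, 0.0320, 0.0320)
A > B > C > D

Key insight: Entropy is maximized by uniform distributions and minimized by concentrated distributions.

Entropies:
  H(A) = 2.5850 bits
  H(B) = 2.3300 bits
  H(C) = 1.8129 bits
  H(D) = 1.0058 bits

Ranking: A > B > C > D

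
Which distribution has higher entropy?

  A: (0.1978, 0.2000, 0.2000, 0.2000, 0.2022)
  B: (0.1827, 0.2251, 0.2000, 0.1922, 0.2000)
A

Both distributions are close to uniform, making this a harder comparison.

H(A) = 2.3219 bits
H(B) = 2.3184 bits

The distribution closer to uniform has higher entropy.
Answer: A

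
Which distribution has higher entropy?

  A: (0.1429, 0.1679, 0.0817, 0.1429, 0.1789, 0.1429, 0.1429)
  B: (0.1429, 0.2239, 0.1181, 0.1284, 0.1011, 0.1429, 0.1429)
A

Both distributions are close to uniform, making this a harder comparison.

H(A) = 2.7759 bits
H(B) = 2.7649 bits

The distribution closer to uniform has higher entropy.
Answer: A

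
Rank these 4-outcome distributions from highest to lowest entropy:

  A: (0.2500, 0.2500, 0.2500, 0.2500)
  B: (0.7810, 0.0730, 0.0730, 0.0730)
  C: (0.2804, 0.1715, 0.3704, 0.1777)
A > C > B

Key insight: Entropy is maximized by uniform distributions and minimized by concentrated distributions.

- Uniform distributions have maximum entropy log₂(4) = 2.0000 bits
- The more "peaked" or concentrated a distribution, the lower its entropy

Entropies:
  H(A) = 2.0000 bits
  H(B) = 1.1054 bits
  H(C) = 1.9243 bits

Ranking: A > C > B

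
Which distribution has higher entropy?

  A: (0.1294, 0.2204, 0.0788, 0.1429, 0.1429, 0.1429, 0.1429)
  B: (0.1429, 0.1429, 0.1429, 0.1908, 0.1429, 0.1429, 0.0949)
B

Both distributions are close to uniform, making this a harder comparison.

H(A) = 2.7557 bits
H(B) = 2.7837 bits

The distribution closer to uniform has higher entropy.
Answer: B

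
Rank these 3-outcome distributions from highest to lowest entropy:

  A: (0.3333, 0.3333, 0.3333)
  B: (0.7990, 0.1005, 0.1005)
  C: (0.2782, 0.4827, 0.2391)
A > C > B

Key insight: Entropy is maximized by uniform distributions and minimized by concentrated distributions.

- Uniform distributions have maximum entropy log₂(3) = 1.5850 bits
- The more "peaked" or concentrated a distribution, the lower its entropy

Entropies:
  H(A) = 1.5850 bits
  H(B) = 0.9249 bits
  H(C) = 1.5143 bits

Ranking: A > C > B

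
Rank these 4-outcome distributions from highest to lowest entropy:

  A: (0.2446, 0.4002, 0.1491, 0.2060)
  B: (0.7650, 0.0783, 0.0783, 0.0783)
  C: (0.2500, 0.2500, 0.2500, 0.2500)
C > A > B

Key insight: Entropy is maximized by uniform distributions and minimized by concentrated distributions.

- Uniform distributions have maximum entropy log₂(4) = 2.0000 bits
- The more "peaked" or concentrated a distribution, the lower its entropy

Entropies:
  H(A) = 1.9046 bits
  H(B) = 1.1591 bits
  H(C) = 2.0000 bits

Ranking: C > A > B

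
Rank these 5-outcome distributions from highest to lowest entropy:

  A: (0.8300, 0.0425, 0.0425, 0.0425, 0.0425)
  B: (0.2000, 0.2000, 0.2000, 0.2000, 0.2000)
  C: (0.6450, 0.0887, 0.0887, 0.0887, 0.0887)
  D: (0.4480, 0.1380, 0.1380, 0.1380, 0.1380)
B > D > C > A

Key insight: Entropy is maximized by uniform distributions and minimized by concentrated distributions.

Entropies:
  H(A) = 0.9977 bits
  H(B) = 2.3219 bits
  H(C) = 1.6485 bits
  H(D) = 2.0962 bits

Ranking: B > D > C > A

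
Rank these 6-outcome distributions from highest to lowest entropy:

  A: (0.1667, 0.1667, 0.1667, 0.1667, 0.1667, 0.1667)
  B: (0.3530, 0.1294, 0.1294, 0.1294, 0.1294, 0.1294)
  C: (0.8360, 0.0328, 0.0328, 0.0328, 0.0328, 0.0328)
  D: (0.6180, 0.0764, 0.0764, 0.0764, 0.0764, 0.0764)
A > B > D > C

Key insight: Entropy is maximized by uniform distributions and minimized by concentrated distributions.

Entropies:
  H(A) = 2.5850 bits
  H(B) = 2.4390 bits
  H(C) = 1.0246 bits
  H(D) = 1.8464 bits

Ranking: A > B > D > C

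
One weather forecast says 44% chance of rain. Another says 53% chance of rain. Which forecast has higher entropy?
53% forecast

Treat each forecast as a Bernoulli distribution. Binary entropy is maximized at p=0.5 and falls off symmetrically toward 0 or 1. The 53% forecast is closer to 50%, so it is more uncertain. H(44%) ≈ 0.990 bits, H(53%) ≈ 0.997 bits.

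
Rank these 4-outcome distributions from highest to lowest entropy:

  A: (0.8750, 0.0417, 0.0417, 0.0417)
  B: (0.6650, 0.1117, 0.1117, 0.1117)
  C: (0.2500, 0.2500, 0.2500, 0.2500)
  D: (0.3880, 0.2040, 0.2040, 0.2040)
C > D > B > A

Key insight: Entropy is maximized by uniform distributions and minimized by concentrated distributions.

Entropies:
  H(A) = 0.7417 bits
  H(B) = 1.4509 bits
  H(C) = 2.0000 bits
  H(D) = 1.9335 bits

Ranking: C > D > B > A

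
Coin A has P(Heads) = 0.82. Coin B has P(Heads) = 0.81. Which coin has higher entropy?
B

For binary distributions, entropy is maximized at p=0.5 and decreases as p moves toward 0 or 1.

H(A) = H(0.82) = 0.6801 bits
H(B) = H(0.81) = 0.7015 bits

Distribution B (p=0.81) is closer to uniform (p=0.5), so it has higher entropy.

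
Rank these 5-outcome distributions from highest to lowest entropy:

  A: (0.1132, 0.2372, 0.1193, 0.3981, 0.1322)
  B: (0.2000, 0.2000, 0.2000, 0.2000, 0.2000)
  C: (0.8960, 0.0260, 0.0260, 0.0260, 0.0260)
B > A > C

Key insight: Entropy is maximized by uniform distributions and minimized by concentrated distributions.

- Uniform distributions have maximum entropy log₂(5) = 2.3219 bits
- The more "peaked" or concentrated a distribution, the lower its entropy

Entropies:
  H(A) = 2.1291 bits
  H(B) = 2.3219 bits
  H(C) = 0.6895 bits

Ranking: B > A > C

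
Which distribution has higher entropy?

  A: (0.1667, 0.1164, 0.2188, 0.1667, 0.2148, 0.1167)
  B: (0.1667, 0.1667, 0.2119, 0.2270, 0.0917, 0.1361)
A

Both distributions are close to uniform, making this a harder comparison.

H(A) = 2.5407 bits
H(B) = 2.5293 bits

The distribution closer to uniform has higher entropy.
Answer: A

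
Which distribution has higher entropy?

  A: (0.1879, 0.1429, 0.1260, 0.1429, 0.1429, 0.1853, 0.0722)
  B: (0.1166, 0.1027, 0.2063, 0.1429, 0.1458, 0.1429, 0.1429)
B

Both distributions are close to uniform, making this a harder comparison.

H(A) = 2.7573 bits
H(B) = 2.7767 bits

The distribution closer to uniform has higher entropy.
Answer: B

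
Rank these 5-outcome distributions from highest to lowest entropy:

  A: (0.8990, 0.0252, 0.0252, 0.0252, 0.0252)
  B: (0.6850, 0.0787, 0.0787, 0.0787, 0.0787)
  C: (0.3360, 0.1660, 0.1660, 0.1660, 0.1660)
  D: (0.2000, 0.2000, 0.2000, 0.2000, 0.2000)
D > C > B > A

Key insight: Entropy is maximized by uniform distributions and minimized by concentrated distributions.

Entropies:
  H(A) = 0.6742 bits
  H(B) = 1.5289 bits
  H(C) = 2.2489 bits
  H(D) = 2.3219 bits

Ranking: D > C > B > A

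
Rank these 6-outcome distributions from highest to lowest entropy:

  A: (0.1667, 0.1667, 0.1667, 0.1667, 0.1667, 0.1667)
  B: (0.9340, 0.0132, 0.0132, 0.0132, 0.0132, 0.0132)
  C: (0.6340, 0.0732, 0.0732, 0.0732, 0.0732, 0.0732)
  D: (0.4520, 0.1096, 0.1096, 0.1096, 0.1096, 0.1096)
A > D > C > B

Key insight: Entropy is maximized by uniform distributions and minimized by concentrated distributions.

Entropies:
  H(A) = 2.5850 bits
  H(B) = 0.5041 bits
  H(C) = 1.7974 bits
  H(D) = 2.2658 bits

Ranking: A > D > C > B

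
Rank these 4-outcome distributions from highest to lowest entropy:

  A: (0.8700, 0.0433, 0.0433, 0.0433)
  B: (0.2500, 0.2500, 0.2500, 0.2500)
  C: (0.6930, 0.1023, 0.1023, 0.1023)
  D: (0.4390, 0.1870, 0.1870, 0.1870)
B > D > C > A

Key insight: Entropy is maximized by uniform distributions and minimized by concentrated distributions.

Entropies:
  H(A) = 0.7635 bits
  H(B) = 2.0000 bits
  H(C) = 1.3763 bits
  H(D) = 1.8784 bits

Ranking: B > D > C > A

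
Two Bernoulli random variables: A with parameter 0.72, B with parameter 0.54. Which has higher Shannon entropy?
B

For binary distributions, entropy is maximized at p=0.5 and decreases as p moves toward 0 or 1.

H(A) = H(0.72) = 0.8555 bits
H(B) = H(0.54) = 0.9954 bits

Distribution B (p=0.54) is closer to uniform (p=0.5), so it has higher entropy.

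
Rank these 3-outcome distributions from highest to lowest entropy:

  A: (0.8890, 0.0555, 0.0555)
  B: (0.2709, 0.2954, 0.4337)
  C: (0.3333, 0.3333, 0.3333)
C > B > A

Key insight: Entropy is maximized by uniform distributions and minimized by concentrated distributions.

- Uniform distributions have maximum entropy log₂(3) = 1.5850 bits
- The more "peaked" or concentrated a distribution, the lower its entropy

Entropies:
  H(A) = 0.6139 bits
  H(B) = 1.5528 bits
  H(C) = 1.5850 bits

Ranking: C > B > A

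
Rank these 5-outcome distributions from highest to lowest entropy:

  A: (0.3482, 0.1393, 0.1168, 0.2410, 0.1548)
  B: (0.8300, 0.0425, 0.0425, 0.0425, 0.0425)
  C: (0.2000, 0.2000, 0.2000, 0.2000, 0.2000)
C > A > B

Key insight: Entropy is maximized by uniform distributions and minimized by concentrated distributions.

- Uniform distributions have maximum entropy log₂(5) = 2.3219 bits
- The more "peaked" or concentrated a distribution, the lower its entropy

Entropies:
  H(A) = 2.1992 bits
  H(B) = 0.9977 bits
  H(C) = 2.3219 bits

Ranking: C > A > B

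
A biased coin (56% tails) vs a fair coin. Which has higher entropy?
Fair coin

The fair coin is uniform (p=0.5), maximizing binary entropy at 1 bit. The biased coin has H(0.56) ≈ 0.990 bits — its outcome is more predictable, so its entropy is lower.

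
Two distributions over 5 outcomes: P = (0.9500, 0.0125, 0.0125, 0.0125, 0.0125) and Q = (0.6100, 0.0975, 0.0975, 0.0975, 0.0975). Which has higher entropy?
Q

P is highly concentrated on one outcome (95%), making it nearly deterministic. Q spreads its mass more evenly (max 61%). The more spread-out distribution has higher entropy: H(P) ≈ 0.386 bits, H(Q) ≈ 1.745 bits.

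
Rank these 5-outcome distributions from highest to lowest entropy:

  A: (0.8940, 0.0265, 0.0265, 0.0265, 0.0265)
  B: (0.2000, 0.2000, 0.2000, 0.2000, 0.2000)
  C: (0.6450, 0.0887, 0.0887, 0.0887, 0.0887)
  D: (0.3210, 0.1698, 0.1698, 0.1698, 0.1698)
B > D > C > A

Key insight: Entropy is maximized by uniform distributions and minimized by concentrated distributions.

Entropies:
  H(A) = 0.6997 bits
  H(B) = 2.3219 bits
  H(C) = 1.6485 bits
  H(D) = 2.2635 bits

Ranking: B > D > C > A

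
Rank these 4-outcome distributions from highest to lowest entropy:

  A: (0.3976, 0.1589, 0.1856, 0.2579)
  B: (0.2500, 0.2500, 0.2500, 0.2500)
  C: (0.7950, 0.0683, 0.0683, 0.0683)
B > A > C

Key insight: Entropy is maximized by uniform distributions and minimized by concentrated distributions.

- Uniform distributions have maximum entropy log₂(4) = 2.0000 bits
- The more "peaked" or concentrated a distribution, the lower its entropy

Entropies:
  H(A) = 1.9059 bits
  H(B) = 2.0000 bits
  H(C) = 1.0567 bits

Ranking: B > A > C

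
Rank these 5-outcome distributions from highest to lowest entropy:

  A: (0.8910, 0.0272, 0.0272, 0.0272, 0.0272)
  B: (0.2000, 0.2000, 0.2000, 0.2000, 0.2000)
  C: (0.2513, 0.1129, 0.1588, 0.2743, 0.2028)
B > C > A

Key insight: Entropy is maximized by uniform distributions and minimized by concentrated distributions.

- Uniform distributions have maximum entropy log₂(5) = 2.3219 bits
- The more "peaked" or concentrated a distribution, the lower its entropy

Entropies:
  H(A) = 0.7149 bits
  H(B) = 2.3219 bits
  H(C) = 2.2563 bits

Ranking: B > C > A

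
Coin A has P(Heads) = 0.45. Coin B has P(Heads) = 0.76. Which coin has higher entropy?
A

For binary distributions, entropy is maximized at p=0.5 and decreases as p moves toward 0 or 1.

H(A) = H(0.45) = 0.9928 bits
H(B) = H(0.76) = 0.7950 bits

Distribution A (p=0.45) is closer to uniform (p=0.5), so it has higher entropy.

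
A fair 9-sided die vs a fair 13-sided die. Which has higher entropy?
13-sided die

Both are uniform distributions; for uniform over n outcomes, H = log₂(n). H(9-sided) = log₂(9) = 3.170 bits and H(13-sided) = log₂(13) = 3.700 bits. More outcomes in a uniform distribution means higher entropy.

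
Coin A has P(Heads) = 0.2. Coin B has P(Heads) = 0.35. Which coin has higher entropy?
B

For binary distributions, entropy is maximized at p=0.5 and decreases as p moves toward 0 or 1.

H(A) = H(0.2) = 0.7219 bits
H(B) = H(0.35) = 0.9341 bits

Distribution B (p=0.35) is closer to uniform (p=0.5), so it has higher entropy.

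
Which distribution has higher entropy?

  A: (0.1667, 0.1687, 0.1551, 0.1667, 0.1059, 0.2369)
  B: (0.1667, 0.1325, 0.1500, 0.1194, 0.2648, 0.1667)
A

Both distributions are close to uniform, making this a harder comparison.

H(A) = 2.5471 bits
H(B) = 2.5322 bits

The distribution closer to uniform has higher entropy.
Answer: A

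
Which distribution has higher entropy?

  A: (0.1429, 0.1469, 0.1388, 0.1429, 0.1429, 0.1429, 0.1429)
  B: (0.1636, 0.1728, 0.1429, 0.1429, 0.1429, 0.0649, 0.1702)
A

Both distributions are close to uniform, making this a harder comparison.

H(A) = 2.8072 bits
H(B) = 2.7589 bits

The distribution closer to uniform has higher entropy.
Answer: A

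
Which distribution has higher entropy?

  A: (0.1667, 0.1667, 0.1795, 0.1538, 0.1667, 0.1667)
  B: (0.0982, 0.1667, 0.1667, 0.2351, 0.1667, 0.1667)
A

Both distributions are close to uniform, making this a harder comparison.

H(A) = 2.5835 bits
H(B) = 2.5431 bits

The distribution closer to uniform has higher entropy.
Answer: A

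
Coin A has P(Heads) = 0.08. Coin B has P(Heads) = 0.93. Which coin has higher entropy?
A

For binary distributions, entropy is maximized at p=0.5 and decreases as p moves toward 0 or 1.

H(A) = H(0.08) = 0.4022 bits
H(B) = H(0.93) = 0.3659 bits

Distribution A (p=0.08) is closer to uniform (p=0.5), so it has higher entropy.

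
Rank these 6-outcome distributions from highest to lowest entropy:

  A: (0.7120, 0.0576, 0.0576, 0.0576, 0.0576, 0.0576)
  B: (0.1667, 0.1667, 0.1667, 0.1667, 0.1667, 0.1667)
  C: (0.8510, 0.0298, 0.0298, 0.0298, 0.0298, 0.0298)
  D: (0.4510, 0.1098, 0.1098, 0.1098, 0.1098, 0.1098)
B > D > A > C

Key insight: Entropy is maximized by uniform distributions and minimized by concentrated distributions.

Entropies:
  H(A) = 1.5348 bits
  H(B) = 2.5850 bits
  H(C) = 0.9533 bits
  H(D) = 2.2678 bits

Ranking: B > D > A > C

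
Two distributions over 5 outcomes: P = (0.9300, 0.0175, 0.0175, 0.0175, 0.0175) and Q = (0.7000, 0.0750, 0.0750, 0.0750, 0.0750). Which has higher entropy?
Q

P is highly concentrated on one outcome (93%), making it nearly deterministic. Q spreads its mass more evenly (max 70%). The more spread-out distribution has higher entropy: H(P) ≈ 0.506 bits, H(Q) ≈ 1.481 bits.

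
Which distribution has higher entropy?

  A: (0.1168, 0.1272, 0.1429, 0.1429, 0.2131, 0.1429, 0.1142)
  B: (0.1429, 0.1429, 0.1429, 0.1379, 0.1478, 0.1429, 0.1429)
B

Both distributions are close to uniform, making this a harder comparison.

H(A) = 2.7764 bits
H(B) = 2.8071 bits

The distribution closer to uniform has higher entropy.
Answer: B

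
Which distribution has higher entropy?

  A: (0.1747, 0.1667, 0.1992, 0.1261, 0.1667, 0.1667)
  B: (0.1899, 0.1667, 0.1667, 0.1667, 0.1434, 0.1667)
B

Both distributions are close to uniform, making this a harder comparison.

H(A) = 2.5726 bits
H(B) = 2.5803 bits

The distribution closer to uniform has higher entropy.
Answer: B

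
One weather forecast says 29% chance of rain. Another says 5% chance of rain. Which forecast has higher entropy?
29% forecast

Treat each forecast as a Bernoulli distribution. Binary entropy is maximized at p=0.5 and falls off symmetrically toward 0 or 1. The 29% forecast is closer to 50%, so it is more uncertain. H(29%) ≈ 0.869 bits, H(5%) ≈ 0.286 bits.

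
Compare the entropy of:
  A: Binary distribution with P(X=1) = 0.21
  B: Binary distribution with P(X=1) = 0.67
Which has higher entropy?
B

For binary distributions, entropy is maximized at p=0.5 and decreases as p moves toward 0 or 1.

H(A) = H(0.21) = 0.7415 bits
H(B) = H(0.67) = 0.9149 bits

Distribution B (p=0.67) is closer to uniform (p=0.5), so it has higher entropy.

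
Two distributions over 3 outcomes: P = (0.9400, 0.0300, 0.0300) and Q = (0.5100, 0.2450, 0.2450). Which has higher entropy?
Q

P is highly concentrated on one outcome (94%), making it nearly deterministic. Q spreads its mass more evenly (max 51%). The more spread-out distribution has higher entropy: H(P) ≈ 0.387 bits, H(Q) ≈ 1.490 bits.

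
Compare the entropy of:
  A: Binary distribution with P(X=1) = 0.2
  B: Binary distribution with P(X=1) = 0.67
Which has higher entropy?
B

For binary distributions, entropy is maximized at p=0.5 and decreases as p moves toward 0 or 1.

H(A) = H(0.2) = 0.7219 bits
H(B) = H(0.67) = 0.9149 bits

Distribution B (p=0.67) is closer to uniform (p=0.5), so it has higher entropy.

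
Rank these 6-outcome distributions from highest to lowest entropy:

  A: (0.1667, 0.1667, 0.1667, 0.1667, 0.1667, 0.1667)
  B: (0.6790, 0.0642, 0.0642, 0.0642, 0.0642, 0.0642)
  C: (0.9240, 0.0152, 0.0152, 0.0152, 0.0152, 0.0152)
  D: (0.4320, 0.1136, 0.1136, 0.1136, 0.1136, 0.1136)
A > D > B > C

Key insight: Entropy is maximized by uniform distributions and minimized by concentrated distributions.

Entropies:
  H(A) = 2.5850 bits
  H(B) = 1.6508 bits
  H(C) = 0.5644 bits
  H(D) = 2.3055 bits

Ranking: A > D > B > C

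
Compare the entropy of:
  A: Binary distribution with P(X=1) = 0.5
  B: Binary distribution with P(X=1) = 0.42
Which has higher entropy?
A

For binary distributions, entropy is maximized at p=0.5 and decreases as p moves toward 0 or 1.

H(A) = H(0.5) = 1.0000 bits
H(B) = H(0.42) = 0.9815 bits

Distribution A (p=0.5) is closer to uniform (p=0.5), so it has higher entropy.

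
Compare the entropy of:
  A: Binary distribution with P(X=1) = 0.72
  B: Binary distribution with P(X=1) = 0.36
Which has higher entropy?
B

For binary distributions, entropy is maximized at p=0.5 and decreases as p moves toward 0 or 1.

H(A) = H(0.72) = 0.8555 bits
H(B) = H(0.36) = 0.9427 bits

Distribution B (p=0.36) is closer to uniform (p=0.5), so it has higher entropy.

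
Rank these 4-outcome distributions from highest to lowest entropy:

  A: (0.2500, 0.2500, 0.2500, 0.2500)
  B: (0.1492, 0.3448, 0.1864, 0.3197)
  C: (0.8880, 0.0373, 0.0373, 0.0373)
A > B > C

Key insight: Entropy is maximized by uniform distributions and minimized by concentrated distributions.

- Uniform distributions have maximum entropy log₂(4) = 2.0000 bits
- The more "peaked" or concentrated a distribution, the lower its entropy

Entropies:
  H(A) = 2.0000 bits
  H(B) = 1.9168 bits
  H(C) = 0.6834 bits

Ranking: A > B > C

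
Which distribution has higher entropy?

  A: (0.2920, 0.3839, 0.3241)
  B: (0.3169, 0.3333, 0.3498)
B

Both distributions are close to uniform, making this a harder comparison.

H(A) = 1.5756 bits
H(B) = 1.5838 bits

The distribution closer to uniform has higher entropy.
Answer: B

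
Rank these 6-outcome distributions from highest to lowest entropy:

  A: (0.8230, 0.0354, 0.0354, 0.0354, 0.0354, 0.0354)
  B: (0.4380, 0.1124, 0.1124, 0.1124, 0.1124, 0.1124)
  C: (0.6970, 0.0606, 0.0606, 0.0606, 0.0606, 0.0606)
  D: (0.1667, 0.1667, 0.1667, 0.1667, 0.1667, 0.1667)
D > B > C > A

Key insight: Entropy is maximized by uniform distributions and minimized by concentrated distributions.

Entropies:
  H(A) = 1.0845 bits
  H(B) = 2.2938 bits
  H(C) = 1.5885 bits
  H(D) = 2.5850 bits

Ranking: D > B > C > A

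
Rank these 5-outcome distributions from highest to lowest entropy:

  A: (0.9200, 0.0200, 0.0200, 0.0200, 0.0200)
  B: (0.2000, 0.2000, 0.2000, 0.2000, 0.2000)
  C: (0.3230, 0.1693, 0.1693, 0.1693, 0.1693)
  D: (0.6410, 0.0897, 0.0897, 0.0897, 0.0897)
B > C > D > A

Key insight: Entropy is maximized by uniform distributions and minimized by concentrated distributions.

Entropies:
  H(A) = 0.5622 bits
  H(B) = 2.3219 bits
  H(C) = 2.2616 bits
  H(D) = 1.6598 bits

Ranking: B > C > D > A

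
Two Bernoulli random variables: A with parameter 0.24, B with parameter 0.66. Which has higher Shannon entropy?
B

For binary distributions, entropy is maximized at p=0.5 and decreases as p moves toward 0 or 1.

H(A) = H(0.24) = 0.7950 bits
H(B) = H(0.66) = 0.9248 bits

Distribution B (p=0.66) is closer to uniform (p=0.5), so it has higher entropy.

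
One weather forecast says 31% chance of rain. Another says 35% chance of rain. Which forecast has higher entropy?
35% forecast

Treat each forecast as a Bernoulli distribution. Binary entropy is maximized at p=0.5 and falls off symmetrically toward 0 or 1. The 35% forecast is closer to 50%, so it is more uncertain. H(31%) ≈ 0.893 bits, H(35%) ≈ 0.934 bits.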